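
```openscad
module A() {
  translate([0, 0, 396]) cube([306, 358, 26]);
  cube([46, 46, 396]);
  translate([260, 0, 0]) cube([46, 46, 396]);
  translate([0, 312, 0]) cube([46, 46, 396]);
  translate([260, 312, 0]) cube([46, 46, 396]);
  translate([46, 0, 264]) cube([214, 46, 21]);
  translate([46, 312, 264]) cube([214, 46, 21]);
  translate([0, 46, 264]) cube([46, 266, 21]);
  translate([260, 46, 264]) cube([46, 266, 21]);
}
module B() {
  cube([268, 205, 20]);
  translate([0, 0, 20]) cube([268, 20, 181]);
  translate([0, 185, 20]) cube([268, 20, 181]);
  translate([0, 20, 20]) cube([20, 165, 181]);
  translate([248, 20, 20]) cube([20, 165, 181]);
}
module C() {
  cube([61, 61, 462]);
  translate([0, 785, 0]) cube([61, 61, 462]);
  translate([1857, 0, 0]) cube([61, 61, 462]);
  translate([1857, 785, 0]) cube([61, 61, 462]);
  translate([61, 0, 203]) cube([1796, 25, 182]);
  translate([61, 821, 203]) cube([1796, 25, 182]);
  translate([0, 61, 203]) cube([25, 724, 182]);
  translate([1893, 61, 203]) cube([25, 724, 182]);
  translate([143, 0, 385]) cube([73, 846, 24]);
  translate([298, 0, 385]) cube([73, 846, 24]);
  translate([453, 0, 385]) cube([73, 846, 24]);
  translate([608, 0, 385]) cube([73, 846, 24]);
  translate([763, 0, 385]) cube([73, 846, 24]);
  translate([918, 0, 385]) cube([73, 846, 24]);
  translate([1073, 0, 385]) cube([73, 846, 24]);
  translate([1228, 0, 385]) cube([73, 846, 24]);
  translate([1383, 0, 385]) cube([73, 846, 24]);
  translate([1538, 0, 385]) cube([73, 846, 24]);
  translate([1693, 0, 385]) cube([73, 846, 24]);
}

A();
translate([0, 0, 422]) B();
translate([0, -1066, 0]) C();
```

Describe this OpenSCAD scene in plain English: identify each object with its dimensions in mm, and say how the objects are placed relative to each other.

A is a four-legged stool. The seat is a 306×358×26 mm slab whose top surface is at z = 422 mm; four square legs, each 46×46 mm in cross-section, run from the floor (z = 0) to the underside of the seat, each flush with a corner of the seat. Four stretchers, 46 mm wide and 21 mm tall, connect adjacent legs with their undersides at z = 264 mm, each running between the inner faces of the legs it joins and aligned with the legs' outer faces on the other axis.

B is an open storage box with external size 268×205×201 mm and wall thickness 20 mm (the base is also 20 mm thick). The base covers the whole footprint; the four walls stand on the base, with the y-facing walls full-width and the x-facing walls fitting between their inner faces.

C is a bed frame 1918 mm long (x) by 846 mm wide (y). Four 61×61 mm corner posts, 462 mm tall, at the corners of the footprint. Four rails of 25 mm thickness and 182 mm height run between adjacent posts with their undersides at z = 203 mm, their outer faces flush with the outside of the frame (the two x-running rails run between the posts' inner faces; the two y-running rails run between the posts' inner faces). 11 slats, each 73 mm wide (x) and 24 mm thick, lie across the top of the two x-running rails, running the full 846 mm width of the frame in y; the slats are evenly spaced along x between the inner faces of the end posts with equal gaps (rounded down to the nearest mm) at the −x end and between each pair — any rounding remainder accumulates at the +x end.

The open box is on top of the stool. The bed frame is on the floor beside the stool on its −y side.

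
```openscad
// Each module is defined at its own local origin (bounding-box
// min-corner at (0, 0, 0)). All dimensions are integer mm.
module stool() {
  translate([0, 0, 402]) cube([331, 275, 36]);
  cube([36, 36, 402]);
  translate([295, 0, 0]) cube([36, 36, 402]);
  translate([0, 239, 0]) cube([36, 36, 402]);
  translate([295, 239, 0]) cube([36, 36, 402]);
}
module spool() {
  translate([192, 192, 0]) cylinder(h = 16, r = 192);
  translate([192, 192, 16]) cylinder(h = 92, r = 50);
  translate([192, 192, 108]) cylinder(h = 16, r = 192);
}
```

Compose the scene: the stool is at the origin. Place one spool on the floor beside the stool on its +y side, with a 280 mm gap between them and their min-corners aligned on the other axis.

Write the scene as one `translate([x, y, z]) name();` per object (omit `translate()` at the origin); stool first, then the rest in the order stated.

stool();
translate([0, 555, 0]) spool();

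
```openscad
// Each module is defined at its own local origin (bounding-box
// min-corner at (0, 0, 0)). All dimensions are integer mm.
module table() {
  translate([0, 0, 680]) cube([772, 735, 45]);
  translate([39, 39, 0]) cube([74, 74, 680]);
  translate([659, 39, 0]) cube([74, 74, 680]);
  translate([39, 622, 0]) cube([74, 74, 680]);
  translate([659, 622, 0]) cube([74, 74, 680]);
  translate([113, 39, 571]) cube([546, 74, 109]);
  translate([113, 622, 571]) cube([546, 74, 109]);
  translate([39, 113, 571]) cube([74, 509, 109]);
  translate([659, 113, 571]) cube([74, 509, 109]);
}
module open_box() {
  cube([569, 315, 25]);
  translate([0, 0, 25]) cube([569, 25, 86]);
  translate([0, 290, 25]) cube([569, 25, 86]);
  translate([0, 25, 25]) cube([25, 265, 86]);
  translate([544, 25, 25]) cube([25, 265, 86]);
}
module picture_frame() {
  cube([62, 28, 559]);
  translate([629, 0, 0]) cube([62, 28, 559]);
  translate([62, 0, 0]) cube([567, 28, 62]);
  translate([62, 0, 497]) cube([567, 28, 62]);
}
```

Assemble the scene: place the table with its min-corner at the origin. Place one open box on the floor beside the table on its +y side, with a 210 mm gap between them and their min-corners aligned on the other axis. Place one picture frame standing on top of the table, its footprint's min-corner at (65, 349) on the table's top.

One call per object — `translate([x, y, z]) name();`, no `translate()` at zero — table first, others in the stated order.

table();
translate([0, 945, 0]) open_box();
translate([65, 349, 725]) picture_frame();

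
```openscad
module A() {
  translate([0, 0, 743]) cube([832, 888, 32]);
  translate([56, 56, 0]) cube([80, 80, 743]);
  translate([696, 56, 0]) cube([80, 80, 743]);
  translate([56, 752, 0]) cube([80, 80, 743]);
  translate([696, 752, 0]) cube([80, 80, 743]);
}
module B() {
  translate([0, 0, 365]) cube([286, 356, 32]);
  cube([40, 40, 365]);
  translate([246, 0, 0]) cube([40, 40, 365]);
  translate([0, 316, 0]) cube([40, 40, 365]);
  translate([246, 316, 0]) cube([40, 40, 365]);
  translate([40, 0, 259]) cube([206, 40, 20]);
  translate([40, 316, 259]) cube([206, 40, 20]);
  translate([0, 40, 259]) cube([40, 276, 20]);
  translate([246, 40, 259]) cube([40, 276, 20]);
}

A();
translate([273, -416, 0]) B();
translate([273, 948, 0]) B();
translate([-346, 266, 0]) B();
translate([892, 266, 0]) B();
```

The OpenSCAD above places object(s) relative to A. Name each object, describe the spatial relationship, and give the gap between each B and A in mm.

Each stool's nearest face is 60 mm from the table's bounding box.

A is a table. B is a stool. Four stools sit around the table at the −y, +y, −x, +x sides. The gap between each stool and the table is 60 mm.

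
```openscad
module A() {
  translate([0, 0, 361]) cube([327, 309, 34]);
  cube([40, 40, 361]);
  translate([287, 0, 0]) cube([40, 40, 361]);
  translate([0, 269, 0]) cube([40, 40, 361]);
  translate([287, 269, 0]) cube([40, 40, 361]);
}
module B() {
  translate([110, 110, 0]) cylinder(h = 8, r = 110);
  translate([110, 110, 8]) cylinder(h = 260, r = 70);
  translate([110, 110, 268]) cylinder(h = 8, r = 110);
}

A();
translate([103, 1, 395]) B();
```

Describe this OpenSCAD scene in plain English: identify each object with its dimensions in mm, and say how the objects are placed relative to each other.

A is a four-legged stool. The seat is 327×309 mm, 34 mm thick, top at z = 395 mm. It stands on four square legs, each 40×40 mm in cross-section, from z = 0 to the seat underside, each flush with a corner of the seat.

B is a spool: two coaxial disc flanges of radius 110 mm and thickness 8 mm, joined by a core cylinder of radius 70 mm and height 260 mm. The lower flange rests on z = 0 and the three cylinders share a vertical axis.

The spool is on top of the stool.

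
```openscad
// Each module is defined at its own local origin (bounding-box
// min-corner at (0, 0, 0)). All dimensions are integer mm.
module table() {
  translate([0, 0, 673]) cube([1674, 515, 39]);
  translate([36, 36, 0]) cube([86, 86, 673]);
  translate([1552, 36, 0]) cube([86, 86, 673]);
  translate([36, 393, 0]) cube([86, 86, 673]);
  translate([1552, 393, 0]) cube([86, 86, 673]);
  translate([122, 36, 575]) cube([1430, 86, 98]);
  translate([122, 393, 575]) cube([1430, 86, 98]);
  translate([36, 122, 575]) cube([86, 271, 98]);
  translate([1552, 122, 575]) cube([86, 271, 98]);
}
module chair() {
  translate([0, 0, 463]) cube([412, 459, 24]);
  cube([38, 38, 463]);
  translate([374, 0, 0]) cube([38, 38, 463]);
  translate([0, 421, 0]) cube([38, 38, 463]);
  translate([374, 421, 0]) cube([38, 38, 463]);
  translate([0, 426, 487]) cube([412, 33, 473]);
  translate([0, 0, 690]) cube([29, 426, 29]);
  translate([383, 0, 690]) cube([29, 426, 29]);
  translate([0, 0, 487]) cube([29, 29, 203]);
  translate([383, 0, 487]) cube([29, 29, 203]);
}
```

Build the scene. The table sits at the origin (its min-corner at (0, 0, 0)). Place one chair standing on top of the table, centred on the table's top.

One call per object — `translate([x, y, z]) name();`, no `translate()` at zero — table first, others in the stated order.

table();
translate([631, 28, 712]) chair();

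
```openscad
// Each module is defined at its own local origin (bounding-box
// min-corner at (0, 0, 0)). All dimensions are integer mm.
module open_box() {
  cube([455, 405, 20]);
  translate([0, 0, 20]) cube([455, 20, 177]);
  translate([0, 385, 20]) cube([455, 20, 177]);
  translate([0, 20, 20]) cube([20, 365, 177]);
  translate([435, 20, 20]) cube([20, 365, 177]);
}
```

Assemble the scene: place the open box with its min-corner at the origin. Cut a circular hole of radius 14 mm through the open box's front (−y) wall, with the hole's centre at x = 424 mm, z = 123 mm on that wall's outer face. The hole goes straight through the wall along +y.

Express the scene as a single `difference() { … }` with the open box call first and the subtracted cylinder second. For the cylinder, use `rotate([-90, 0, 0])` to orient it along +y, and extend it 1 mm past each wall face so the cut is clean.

difference() {
  open_box();
  translate([424, -1, 123]) rotate([-90, 0, 0]) cylinder(h = 22, r = 14);
}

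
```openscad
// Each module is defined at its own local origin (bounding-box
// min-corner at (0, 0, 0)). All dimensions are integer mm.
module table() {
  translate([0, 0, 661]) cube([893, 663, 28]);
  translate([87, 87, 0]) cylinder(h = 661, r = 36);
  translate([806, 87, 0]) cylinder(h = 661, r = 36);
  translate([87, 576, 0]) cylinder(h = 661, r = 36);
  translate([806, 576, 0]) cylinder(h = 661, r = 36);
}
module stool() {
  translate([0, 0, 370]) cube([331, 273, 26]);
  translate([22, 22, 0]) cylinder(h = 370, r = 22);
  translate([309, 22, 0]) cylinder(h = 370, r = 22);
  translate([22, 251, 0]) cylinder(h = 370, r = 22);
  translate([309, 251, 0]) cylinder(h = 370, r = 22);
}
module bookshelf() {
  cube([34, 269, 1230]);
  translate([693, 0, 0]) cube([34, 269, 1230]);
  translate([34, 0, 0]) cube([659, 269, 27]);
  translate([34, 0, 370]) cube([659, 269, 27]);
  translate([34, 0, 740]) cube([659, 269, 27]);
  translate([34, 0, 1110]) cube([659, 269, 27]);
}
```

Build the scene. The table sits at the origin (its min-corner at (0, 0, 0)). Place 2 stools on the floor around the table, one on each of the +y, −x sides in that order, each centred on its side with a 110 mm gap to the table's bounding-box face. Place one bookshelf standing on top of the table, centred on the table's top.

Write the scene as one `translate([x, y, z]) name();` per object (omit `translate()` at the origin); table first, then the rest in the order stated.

table();
translate([281, 773, 0]) stool();
translate([-441, 195, 0]) stool();
translate([83, 197, 689]) bookshelf();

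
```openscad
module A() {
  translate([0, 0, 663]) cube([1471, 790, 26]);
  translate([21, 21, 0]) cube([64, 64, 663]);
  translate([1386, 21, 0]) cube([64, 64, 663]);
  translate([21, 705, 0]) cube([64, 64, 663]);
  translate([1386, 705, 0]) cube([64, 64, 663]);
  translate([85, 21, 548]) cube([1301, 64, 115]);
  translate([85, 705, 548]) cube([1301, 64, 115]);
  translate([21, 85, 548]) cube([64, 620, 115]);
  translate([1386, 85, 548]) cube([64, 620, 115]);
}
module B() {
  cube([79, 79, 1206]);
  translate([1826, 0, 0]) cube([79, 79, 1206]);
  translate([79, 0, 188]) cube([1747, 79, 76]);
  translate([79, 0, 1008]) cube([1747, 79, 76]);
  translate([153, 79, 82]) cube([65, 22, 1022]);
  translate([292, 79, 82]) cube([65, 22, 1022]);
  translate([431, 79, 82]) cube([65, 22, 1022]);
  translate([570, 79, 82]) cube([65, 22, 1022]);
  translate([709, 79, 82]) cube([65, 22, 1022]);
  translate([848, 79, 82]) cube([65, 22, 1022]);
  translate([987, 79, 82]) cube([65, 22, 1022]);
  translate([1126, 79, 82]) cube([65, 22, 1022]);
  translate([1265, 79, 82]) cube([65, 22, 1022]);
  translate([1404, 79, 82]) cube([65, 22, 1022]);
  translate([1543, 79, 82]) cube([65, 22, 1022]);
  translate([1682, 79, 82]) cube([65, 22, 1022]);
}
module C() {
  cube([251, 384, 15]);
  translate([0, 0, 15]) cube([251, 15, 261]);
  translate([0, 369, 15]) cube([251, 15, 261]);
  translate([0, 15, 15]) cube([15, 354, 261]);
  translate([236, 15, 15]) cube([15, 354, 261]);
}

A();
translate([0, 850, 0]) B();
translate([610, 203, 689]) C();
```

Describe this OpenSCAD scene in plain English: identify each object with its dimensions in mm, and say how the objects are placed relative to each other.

A is a table with a 1471×790 mm rectangular top, 26 mm thick, top surface at z = 689 mm, supported by four 64×64 mm square legs, each inset 21 mm from the nearest pair of top edges, running from the floor. Four apron rails, 64 mm thick and 115 mm tall, run between adjacent legs with their top edges flush with the underside of the top and their outer faces flush with the legs' outer faces.

B is a fence section. Two 79×79 mm posts, 1206 mm tall, stand on the floor with a clear span of 1747 mm between their inner faces. Two horizontal rails of 79×76 mm section span the gap between the posts with their undersides at z = 188 mm and z = 1008 mm, flush with the posts' −y face. 12 pickets, each 65 mm wide, 22 mm thick and 1022 mm tall, are fixed to the +y face of the rails with their bottoms at z = 82 mm, evenly spaced across the span with equal gaps (rounded down to the nearest mm) at the −x end and between each pair — any rounding remainder accumulates at the +x end.

C is an open storage box with external size 251×384×276 mm and wall thickness 15 mm (the base is also 15 mm thick). The base covers the whole footprint; the four walls stand on the base, with the y-facing walls full-width and the x-facing walls fitting between their inner faces.

The fence section is on the floor beside the table on its +y side. The open box is on top of the table, centred.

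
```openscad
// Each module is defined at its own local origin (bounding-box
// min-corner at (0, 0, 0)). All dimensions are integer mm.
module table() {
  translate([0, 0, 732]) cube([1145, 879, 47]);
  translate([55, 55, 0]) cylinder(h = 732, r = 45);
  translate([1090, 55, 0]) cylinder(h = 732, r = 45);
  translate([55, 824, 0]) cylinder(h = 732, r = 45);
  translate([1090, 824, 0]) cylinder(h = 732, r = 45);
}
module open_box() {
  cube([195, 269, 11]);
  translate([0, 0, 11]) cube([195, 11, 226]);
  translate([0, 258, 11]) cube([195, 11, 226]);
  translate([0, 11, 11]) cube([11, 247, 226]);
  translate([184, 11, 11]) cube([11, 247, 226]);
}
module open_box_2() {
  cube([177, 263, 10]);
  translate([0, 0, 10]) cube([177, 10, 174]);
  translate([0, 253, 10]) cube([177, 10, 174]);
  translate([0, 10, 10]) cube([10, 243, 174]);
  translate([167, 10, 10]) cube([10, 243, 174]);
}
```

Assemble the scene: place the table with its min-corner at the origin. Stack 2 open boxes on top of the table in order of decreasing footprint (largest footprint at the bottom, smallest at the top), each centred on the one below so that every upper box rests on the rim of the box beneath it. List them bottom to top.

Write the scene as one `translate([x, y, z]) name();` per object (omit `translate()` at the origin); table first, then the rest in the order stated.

table();
translate([475, 305, 779]) open_box();
translate([484, 308, 1016]) open_box_2();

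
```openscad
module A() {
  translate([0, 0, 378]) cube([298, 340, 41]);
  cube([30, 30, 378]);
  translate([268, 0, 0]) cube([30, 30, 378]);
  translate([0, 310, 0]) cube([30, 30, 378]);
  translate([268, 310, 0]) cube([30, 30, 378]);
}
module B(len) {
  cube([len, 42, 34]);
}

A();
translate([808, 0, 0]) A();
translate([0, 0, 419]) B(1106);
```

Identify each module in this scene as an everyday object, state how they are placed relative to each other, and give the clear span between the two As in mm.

Second stool starts at x = 808; first ends at x = 298; clear span = 808 − 298 = 510 mm.

A is a stool. B is a beam. A beam spans the tops of two stools. The clear span between the two stools is 510 mm.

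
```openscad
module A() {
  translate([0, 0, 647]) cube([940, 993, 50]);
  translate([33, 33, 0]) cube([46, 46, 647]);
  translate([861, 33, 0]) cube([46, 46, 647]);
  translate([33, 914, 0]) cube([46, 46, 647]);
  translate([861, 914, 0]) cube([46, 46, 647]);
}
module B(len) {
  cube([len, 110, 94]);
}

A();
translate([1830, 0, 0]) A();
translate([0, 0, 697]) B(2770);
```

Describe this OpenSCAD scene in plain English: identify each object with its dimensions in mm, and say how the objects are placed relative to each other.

A is a table with a 940×993 mm rectangular top, 50 mm thick, top surface at z = 697 mm, supported by four 46×46 mm square legs, each inset 33 mm from the nearest pair of top edges, running from the floor.

B is a rectangular beam 2770 mm long (x), 110 mm deep (y), 94 mm thick (z).

The beam spans the tops of two tables placed 890 mm apart, resting at z = 697 mm.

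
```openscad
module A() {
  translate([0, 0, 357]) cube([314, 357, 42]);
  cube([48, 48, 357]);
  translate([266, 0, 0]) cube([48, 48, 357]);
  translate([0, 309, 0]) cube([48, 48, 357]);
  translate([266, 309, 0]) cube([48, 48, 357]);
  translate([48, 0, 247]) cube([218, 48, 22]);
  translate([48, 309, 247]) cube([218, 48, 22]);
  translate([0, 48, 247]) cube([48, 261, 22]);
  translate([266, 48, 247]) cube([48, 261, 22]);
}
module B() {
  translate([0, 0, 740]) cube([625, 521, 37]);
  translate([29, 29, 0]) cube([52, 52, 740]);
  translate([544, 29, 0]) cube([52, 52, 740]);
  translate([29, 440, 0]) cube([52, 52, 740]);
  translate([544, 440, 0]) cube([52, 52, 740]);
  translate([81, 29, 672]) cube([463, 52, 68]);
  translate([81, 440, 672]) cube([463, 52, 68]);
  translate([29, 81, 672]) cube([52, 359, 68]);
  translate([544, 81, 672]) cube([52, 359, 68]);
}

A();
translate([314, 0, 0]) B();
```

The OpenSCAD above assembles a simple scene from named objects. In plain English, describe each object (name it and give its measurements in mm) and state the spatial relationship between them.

A is a simple wooden stool: a rectangular seat 314 mm (x) by 357 mm (y), 42 mm thick, top face at z = 399 mm, on four square legs, each 48×48 mm in cross-section. The legs rest on z = 0, each flush with a corner of the seat. Four stretchers, 48 mm wide and 22 mm tall, connect adjacent legs with their undersides at z = 247 mm, each running between the inner faces of the legs it joins and aligned with the legs' outer faces on the other axis.

B is a table: top 625 mm (x) × 521 mm (y), 37 mm thick, upper face at z = 777 mm, on four 52×52 mm square legs, each inset 29 mm from the nearest pair of top edges, running from z = 0 to the bottom of the top. Four apron rails, 52 mm thick and 68 mm tall, run between adjacent legs with their top edges flush with the underside of the top and their outer faces flush with the legs' outer faces.

The table is against the stool's +x side, with their −y faces flush.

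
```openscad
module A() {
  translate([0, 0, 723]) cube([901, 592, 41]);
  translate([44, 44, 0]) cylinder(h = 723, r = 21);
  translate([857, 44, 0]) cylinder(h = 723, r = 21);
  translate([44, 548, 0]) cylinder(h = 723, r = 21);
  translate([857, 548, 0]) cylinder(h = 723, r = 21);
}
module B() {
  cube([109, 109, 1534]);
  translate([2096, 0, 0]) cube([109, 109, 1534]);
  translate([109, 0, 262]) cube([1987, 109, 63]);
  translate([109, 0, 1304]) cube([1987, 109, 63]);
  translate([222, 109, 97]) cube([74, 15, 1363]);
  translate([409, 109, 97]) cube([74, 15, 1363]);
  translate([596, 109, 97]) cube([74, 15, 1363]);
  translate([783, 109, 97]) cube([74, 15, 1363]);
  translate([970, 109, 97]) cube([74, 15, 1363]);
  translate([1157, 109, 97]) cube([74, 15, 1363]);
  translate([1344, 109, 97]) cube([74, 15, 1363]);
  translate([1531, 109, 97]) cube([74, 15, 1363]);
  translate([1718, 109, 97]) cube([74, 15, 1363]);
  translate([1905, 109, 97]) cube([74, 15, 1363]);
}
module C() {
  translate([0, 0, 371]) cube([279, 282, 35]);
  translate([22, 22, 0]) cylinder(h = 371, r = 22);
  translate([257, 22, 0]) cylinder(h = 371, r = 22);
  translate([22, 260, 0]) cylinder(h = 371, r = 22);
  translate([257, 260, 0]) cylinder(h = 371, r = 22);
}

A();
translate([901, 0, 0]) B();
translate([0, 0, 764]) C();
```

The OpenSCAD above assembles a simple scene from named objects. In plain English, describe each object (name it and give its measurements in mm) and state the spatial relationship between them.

A is a rectangular dining table. The top is 901×592×41 mm with its upper surface at z = 764 mm. It stands on four round legs of 42 mm diameter, each leg's bounding box inset 23 mm from the nearest pair of top edges, running from the floor to the underside of the top.

B is a fence section. Two 109×109 mm posts, 1534 mm tall, stand on the floor with a clear span of 1987 mm between their inner faces. Two horizontal rails of 109×63 mm section span the gap between the posts with their undersides at z = 262 mm and z = 1304 mm, flush with the posts' −y face. 10 pickets, each 74 mm wide, 15 mm thick and 1363 mm tall, are fixed to the +y face of the rails with their bottoms at z = 97 mm, evenly spaced across the span with equal gaps (rounded down to the nearest mm) at the −x end and between each pair — any rounding remainder accumulates at the +x end.

C is a four-legged stool. The seat is 279×282 mm, 35 mm thick, top at z = 406 mm. It stands on four round legs, each 44 mm in diameter, from z = 0 to the seat underside, each leg's axis is inset half a diameter from the nearest pair of seat edges (so the leg's bounding box is flush with the corner).

The fence section is against the table's +x side, with their −y faces flush. The stool is on top of the table.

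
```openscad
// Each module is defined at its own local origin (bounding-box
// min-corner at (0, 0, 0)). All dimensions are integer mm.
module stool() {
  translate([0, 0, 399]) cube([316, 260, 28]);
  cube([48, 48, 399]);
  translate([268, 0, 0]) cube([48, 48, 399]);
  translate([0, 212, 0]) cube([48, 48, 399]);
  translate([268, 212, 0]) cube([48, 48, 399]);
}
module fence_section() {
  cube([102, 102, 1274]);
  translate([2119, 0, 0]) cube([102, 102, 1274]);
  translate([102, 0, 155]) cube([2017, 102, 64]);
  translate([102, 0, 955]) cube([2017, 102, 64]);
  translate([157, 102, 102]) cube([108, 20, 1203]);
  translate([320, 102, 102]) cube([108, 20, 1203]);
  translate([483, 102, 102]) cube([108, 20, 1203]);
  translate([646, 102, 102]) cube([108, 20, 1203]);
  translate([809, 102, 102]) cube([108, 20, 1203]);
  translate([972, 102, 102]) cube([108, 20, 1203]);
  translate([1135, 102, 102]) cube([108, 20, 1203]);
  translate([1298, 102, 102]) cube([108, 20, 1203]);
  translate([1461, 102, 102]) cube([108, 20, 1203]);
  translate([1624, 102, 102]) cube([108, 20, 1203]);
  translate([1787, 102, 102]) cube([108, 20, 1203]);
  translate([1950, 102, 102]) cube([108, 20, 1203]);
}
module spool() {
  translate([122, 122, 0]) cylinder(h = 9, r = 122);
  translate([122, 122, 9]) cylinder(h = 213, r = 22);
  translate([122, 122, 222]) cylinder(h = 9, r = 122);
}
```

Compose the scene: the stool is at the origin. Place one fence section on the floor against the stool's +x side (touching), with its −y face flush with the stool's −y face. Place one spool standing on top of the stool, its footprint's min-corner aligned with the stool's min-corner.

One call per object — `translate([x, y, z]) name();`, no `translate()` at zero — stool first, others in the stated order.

stool();
translate([316, 0, 0]) fence_section();
translate([0, 0, 427]) spool();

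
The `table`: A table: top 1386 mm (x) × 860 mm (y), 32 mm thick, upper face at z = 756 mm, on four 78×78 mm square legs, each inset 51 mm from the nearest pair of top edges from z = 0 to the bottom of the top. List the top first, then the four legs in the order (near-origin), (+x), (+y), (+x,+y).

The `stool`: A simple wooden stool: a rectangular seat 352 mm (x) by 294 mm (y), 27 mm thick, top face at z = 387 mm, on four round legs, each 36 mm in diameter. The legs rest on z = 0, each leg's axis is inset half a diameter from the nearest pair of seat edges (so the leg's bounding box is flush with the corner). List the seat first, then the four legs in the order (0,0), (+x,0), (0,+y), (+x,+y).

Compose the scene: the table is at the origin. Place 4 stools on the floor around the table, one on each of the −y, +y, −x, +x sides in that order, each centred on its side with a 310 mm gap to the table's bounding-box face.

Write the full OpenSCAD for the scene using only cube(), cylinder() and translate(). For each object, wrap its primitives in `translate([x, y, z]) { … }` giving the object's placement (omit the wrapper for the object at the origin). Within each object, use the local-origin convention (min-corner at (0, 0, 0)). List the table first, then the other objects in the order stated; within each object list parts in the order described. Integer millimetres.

translate([0, 0, 724]) cube([1386, 860, 32]);
translate([51, 51, 0]) cube([78, 78, 724]);
translate([1257, 51, 0]) cube([78, 78, 724]);
translate([51, 731, 0]) cube([78, 78, 724]);
translate([1257, 731, 0]) cube([78, 78, 724]);
translate([517, -604, 0]) {
  translate([0, 0, 360]) cube([352, 294, 27]);
  translate([18, 18, 0]) cylinder(h = 360, r = 18);
  translate([334, 18, 0]) cylinder(h = 360, r = 18);
  translate([18, 276, 0]) cylinder(h = 360, r = 18);
  translate([334, 276, 0]) cylinder(h = 360, r = 18);
}
translate([517, 1170, 0]) {
  translate([0, 0, 360]) cube([352, 294, 27]);
  translate([18, 18, 0]) cylinder(h = 360, r = 18);
  translate([334, 18, 0]) cylinder(h = 360, r = 18);
  translate([18, 276, 0]) cylinder(h = 360, r = 18);
  translate([334, 276, 0]) cylinder(h = 360, r = 18);
}
translate([-662, 283, 0]) {
  translate([0, 0, 360]) cube([352, 294, 27]);
  translate([18, 18, 0]) cylinder(h = 360, r = 18);
  translate([334, 18, 0]) cylinder(h = 360, r = 18);
  translate([18, 276, 0]) cylinder(h = 360, r = 18);
  translate([334, 276, 0]) cylinder(h = 360, r = 18);
}
translate([1696, 283, 0]) {
  translate([0, 0, 360]) cube([352, 294, 27]);
  translate([18, 18, 0]) cylinder(h = 360, r = 18);
  translate([334, 18, 0]) cylinder(h = 360, r = 18);
  translate([18, 276, 0]) cylinder(h = 360, r = 18);
  translate([334, 276, 0]) cylinder(h = 360, r = 18);
}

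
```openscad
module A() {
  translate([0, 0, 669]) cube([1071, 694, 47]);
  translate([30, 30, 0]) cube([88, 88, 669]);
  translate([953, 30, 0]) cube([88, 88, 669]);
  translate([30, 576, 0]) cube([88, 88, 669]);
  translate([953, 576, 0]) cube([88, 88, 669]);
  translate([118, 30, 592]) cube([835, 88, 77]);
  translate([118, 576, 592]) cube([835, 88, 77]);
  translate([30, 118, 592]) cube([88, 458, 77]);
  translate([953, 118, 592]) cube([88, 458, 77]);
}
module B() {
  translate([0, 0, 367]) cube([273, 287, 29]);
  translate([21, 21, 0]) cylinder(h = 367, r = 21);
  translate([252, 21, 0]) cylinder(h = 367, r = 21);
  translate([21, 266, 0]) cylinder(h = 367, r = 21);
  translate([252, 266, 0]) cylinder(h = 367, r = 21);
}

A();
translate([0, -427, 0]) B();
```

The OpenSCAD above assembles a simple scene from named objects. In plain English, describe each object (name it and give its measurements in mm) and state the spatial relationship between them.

A is a table with a 1071×694 mm rectangular top, 47 mm thick, top surface at z = 716 mm, supported by four 88×88 mm square legs, each inset 30 mm from the nearest pair of top edges, running from the floor. Four apron rails, 88 mm thick and 77 mm tall, run between adjacent legs with their top edges flush with the underside of the top and their outer faces flush with the legs' outer faces.

B is a four-legged stool. The seat is a 273×287×29 mm slab whose top surface is at z = 396 mm; four round legs, each 42 mm in diameter, run from the floor (z = 0) to the underside of the seat, each leg's axis is inset half a diameter from the nearest pair of seat edges (so the leg's bounding box is flush with the corner).

The stool is on the floor beside the table on its −y side.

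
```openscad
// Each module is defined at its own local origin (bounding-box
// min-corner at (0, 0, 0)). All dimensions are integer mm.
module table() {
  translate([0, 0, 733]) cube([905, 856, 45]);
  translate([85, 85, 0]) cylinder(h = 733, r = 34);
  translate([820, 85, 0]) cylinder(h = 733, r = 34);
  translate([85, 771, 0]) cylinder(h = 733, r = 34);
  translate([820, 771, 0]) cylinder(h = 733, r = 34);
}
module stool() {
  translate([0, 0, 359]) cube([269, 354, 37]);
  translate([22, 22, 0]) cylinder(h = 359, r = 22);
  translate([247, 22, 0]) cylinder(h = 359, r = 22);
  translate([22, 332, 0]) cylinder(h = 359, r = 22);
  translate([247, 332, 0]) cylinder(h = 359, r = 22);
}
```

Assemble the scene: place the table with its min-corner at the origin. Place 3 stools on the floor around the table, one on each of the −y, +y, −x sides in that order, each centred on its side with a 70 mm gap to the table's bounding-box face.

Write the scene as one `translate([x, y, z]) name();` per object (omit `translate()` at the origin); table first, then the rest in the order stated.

table();
translate([318, -424, 0]) stool();
translate([318, 926, 0]) stool();
translate([-339, 251, 0]) stool();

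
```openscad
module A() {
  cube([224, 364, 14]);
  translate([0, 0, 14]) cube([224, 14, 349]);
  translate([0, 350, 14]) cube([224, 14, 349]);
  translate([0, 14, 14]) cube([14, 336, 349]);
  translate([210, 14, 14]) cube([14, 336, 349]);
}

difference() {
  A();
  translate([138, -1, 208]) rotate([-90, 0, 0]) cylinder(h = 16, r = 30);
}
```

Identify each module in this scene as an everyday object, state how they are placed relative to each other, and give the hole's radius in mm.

A is an open box. The open box has a circular hole through its front wall. The hole's radius is 30 mm.

The subtracted cylinder has r = 30 mm.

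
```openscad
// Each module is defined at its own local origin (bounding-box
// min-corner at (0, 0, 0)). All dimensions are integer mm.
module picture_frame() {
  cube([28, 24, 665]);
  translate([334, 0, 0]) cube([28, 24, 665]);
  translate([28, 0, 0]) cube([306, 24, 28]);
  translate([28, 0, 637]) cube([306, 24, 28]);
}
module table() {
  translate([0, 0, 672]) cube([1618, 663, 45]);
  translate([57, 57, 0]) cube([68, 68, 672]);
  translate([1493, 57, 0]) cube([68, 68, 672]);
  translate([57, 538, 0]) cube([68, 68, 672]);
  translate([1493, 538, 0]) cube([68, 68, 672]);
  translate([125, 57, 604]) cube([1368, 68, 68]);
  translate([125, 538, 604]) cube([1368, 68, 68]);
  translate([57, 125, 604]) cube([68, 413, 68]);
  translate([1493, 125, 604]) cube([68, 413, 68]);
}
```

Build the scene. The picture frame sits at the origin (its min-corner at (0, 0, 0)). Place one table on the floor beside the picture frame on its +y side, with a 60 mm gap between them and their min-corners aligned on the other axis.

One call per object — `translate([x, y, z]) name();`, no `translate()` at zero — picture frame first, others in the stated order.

picture_frame();
translate([0, 84, 0]) table();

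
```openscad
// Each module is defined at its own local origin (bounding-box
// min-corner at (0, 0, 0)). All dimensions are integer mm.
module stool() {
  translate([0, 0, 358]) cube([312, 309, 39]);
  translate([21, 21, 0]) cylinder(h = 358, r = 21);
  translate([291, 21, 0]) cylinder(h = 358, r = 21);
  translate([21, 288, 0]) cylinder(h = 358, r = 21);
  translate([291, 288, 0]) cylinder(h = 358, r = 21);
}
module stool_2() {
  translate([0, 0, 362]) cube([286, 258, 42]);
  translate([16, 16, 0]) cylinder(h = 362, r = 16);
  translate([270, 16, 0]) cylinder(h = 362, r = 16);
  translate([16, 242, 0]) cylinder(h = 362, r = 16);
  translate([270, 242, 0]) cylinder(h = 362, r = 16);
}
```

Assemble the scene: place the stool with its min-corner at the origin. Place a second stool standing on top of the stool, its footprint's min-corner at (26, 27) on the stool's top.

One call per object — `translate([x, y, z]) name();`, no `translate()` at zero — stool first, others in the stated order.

stool();
translate([26, 27, 397]) stool_2();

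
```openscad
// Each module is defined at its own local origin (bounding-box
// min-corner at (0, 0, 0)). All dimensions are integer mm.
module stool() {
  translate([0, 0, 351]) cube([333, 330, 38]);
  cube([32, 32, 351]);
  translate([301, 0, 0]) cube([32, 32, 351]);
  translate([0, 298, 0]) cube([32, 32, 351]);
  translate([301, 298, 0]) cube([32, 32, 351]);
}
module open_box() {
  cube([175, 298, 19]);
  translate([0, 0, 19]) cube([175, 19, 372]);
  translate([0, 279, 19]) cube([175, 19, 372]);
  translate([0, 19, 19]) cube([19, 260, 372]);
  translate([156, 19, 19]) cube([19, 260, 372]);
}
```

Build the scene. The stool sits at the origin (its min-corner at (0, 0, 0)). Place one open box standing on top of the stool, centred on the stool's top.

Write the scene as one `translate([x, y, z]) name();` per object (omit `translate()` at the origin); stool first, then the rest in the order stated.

stool();
translate([79, 16, 389]) open_box();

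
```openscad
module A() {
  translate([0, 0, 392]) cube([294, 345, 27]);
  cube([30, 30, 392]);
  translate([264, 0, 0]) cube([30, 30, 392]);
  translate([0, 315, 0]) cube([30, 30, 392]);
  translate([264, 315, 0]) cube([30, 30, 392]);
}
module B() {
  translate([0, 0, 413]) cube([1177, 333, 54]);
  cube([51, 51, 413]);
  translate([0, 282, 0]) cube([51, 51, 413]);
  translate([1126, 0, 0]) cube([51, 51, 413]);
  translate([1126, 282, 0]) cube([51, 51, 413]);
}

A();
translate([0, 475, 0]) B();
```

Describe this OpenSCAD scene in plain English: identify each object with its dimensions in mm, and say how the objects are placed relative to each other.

A is a four-legged stool. The seat is a 294×345×27 mm slab whose top surface is at z = 419 mm; four square legs, each 30×30 mm in cross-section, run from the floor (z = 0) to the underside of the seat, each flush with a corner of the seat.

B is a bench: a 1177×333 mm seat slab, 54 mm thick, top at z = 467 mm, on four 51×51 mm square legs flush with the seat corners and standing on z = 0.

The bench is on the floor beside the stool on its +y side.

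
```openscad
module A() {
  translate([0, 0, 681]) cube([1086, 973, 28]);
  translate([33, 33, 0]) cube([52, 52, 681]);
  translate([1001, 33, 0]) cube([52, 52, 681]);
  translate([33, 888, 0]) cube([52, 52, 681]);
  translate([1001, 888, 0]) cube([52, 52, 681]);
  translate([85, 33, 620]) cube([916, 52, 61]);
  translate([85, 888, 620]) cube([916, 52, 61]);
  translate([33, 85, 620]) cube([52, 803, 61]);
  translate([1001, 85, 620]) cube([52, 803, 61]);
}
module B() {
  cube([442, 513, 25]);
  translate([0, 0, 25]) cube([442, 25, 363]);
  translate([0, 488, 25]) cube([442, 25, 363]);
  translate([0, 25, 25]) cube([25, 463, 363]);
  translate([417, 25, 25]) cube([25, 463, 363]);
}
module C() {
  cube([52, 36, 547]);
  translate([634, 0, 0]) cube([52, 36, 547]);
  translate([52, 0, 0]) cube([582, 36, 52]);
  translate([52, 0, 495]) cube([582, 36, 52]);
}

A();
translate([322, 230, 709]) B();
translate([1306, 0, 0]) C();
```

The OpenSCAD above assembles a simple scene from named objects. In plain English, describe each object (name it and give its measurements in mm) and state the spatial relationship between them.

A is a table with a 1086×973 mm rectangular top, 28 mm thick, top surface at z = 709 mm, supported by four 52×52 mm square legs, each inset 33 mm from the nearest pair of top edges, running from the floor. Four apron rails, 52 mm thick and 61 mm tall, run between adjacent legs with their top edges flush with the underside of the top and their outer faces flush with the legs' outer faces.

B is an open-topped rectangular box: outside dimensions 442×513×388 mm, with a uniform wall and base thickness of 25 mm. The base is a full 442×513 slab on the floor; four walls sit on top of the base. The front and back walls (the −y and +y sides) span the full width; the two side walls fit between them.

C is a rectangular picture frame lying in the x–z plane (depth along y). The opening is 582 mm wide (x) by 443 mm tall (z), surrounded by a border 52 mm wide on all four sides. The frame is 36 mm deep and is made of two full-height vertical stiles with two horizontal rails fitted between them.

The open box is on top of the table, centred. The picture frame is on the floor beside the table on its +x side.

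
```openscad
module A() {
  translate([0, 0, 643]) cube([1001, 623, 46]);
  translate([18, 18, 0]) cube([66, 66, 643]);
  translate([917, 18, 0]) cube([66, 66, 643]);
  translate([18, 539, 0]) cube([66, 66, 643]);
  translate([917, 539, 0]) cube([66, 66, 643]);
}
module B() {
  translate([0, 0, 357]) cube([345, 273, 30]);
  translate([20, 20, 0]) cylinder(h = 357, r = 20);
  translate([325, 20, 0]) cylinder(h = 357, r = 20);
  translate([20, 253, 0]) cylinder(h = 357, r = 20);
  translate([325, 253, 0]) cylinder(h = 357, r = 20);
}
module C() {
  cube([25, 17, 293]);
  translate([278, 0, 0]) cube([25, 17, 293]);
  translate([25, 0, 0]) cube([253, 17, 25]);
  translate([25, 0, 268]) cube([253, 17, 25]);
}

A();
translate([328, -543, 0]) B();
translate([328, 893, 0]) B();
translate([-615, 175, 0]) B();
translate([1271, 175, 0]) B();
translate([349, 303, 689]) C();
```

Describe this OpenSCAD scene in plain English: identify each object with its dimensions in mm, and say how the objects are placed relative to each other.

A is a table: top 1001 mm (x) × 623 mm (y), 46 mm thick, upper face at z = 689 mm, on four 66×66 mm square legs, each inset 18 mm from the nearest pair of top edges, running from z = 0 to the bottom of the top.

B is a simple wooden stool: a rectangular seat 345 mm (x) by 273 mm (y), 30 mm thick, top face at z = 387 mm, on four round legs, each 40 mm in diameter. The legs rest on z = 0, each leg's axis is inset half a diameter from the nearest pair of seat edges (so the leg's bounding box is flush with the corner).

C is a picture frame with a 253×243 mm rectangular opening (x by z) and a uniform 25 mm border on every side. Frame depth is 17 mm along y. It is built from two vertical stiles running the full outside height and two horizontal rails spanning the gap between the stiles.

Four stools sit around the table at the −y, +y, −x, +x sides. The picture frame is on top of the table, centred.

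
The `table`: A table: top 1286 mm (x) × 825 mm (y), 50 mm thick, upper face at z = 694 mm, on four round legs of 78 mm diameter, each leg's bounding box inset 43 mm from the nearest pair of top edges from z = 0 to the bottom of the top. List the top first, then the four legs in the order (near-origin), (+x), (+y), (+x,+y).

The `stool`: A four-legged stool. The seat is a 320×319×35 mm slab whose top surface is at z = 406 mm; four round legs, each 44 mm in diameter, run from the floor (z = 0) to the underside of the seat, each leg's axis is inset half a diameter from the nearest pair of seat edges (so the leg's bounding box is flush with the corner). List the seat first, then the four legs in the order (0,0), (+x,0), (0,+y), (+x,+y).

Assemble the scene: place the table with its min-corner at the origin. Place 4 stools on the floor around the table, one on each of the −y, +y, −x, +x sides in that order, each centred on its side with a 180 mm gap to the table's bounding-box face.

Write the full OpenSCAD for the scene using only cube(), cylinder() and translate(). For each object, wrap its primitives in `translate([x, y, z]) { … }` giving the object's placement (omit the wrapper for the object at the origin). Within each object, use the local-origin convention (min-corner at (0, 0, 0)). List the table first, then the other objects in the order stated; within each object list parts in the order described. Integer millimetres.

translate([0, 0, 644]) cube([1286, 825, 50]);
translate([82, 82, 0]) cylinder(h = 644, r = 39);
translate([1204, 82, 0]) cylinder(h = 644, r = 39);
translate([82, 743, 0]) cylinder(h = 644, r = 39);
translate([1204, 743, 0]) cylinder(h = 644, r = 39);
translate([483, -499, 0]) {
  translate([0, 0, 371]) cube([320, 319, 35]);
  translate([22, 22, 0]) cylinder(h = 371, r = 22);
  translate([298, 22, 0]) cylinder(h = 371, r = 22);
  translate([22, 297, 0]) cylinder(h = 371, r = 22);
  translate([298, 297, 0]) cylinder(h = 371, r = 22);
}
translate([483, 1005, 0]) {
  translate([0, 0, 371]) cube([320, 319, 35]);
  translate([22, 22, 0]) cylinder(h = 371, r = 22);
  translate([298, 22, 0]) cylinder(h = 371, r = 22);
  translate([22, 297, 0]) cylinder(h = 371, r = 22);
  translate([298, 297, 0]) cylinder(h = 371, r = 22);
}
translate([-500, 253, 0]) {
  translate([0, 0, 371]) cube([320, 319, 35]);
  translate([22, 22, 0]) cylinder(h = 371, r = 22);
  translate([298, 22, 0]) cylinder(h = 371, r = 22);
  translate([22, 297, 0]) cylinder(h = 371, r = 22);
  translate([298, 297, 0]) cylinder(h = 371, r = 22);
}
translate([1466, 253, 0]) {
  translate([0, 0, 371]) cube([320, 319, 35]);
  translate([22, 22, 0]) cylinder(h = 371, r = 22);
  translate([298, 22, 0]) cylinder(h = 371, r = 22);
  translate([22, 297, 0]) cylinder(h = 371, r = 22);
  translate([298, 297, 0]) cylinder(h = 371, r = 22);
}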